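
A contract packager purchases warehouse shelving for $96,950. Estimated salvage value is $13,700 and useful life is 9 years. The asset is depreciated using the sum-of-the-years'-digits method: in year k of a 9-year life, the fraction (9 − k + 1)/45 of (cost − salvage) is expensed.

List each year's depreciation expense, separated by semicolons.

Depreciable base = $96,950 − $13,700 = $83,250.
Sum of the years' digits = 9+8+7+6+5+4+3+2+1 = 45.
Year 1: $83,250 × 9/45 = $16,650. Book value $80,300.
Year 2: $83,250 × 8/45 = $14,800. Book value $65,500.
Year 3: $83,250 × 7/45 = $12,950. Book value $52,550.
Year 4: $83,250 × 6/45 = $11,100. Book value $41,450.
Year 5: $83,250 × 5/45 = $9,250. Book value $32,200.
Year 6: $83,250 × 4/45 = $7,400. Book value $24,800.
Year 7: $83,250 × 3/45 = $5,550. Book value $19,250.
Year 8: $83,250 × 2/45 = $3,700. Book value $15,550.
Year 9: $83,250 × 1/45 = $1,850. Book value $13,700.

$16,650; $14,800; $12,950; $11,100; $9,250; $7,400; $5,550; $3,700; $1,850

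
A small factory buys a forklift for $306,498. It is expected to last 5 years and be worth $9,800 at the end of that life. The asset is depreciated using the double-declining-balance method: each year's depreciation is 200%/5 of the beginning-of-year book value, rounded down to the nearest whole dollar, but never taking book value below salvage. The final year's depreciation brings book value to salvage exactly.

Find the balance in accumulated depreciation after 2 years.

Depreciable base = $306,498 − $9,800 = $296,698.
Year 1: ⌊$306,498 × 200%/5⌋ = $122,599. Book value $183,899.
Year 2: ⌊$183,899 × 200%/5⌋ = $73,559. Book value $110,340.
Accumulated through year 2 = $306,498 − $110,340 = $196,158.

$196,158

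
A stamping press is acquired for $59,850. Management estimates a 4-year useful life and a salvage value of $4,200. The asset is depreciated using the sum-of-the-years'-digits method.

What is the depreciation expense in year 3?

Depreciable base = $59,850 − $4,200 = $55,650.
Sum of the years' digits = 4+3+2+1 = 10.
Year 1: $55,650 × 4/10 = $22,260. Book value $37,590.
Year 2: $55,650 × 3/10 = $16,695. Book value $20,895.
Year 3: $55,650 × 2/10 = $11,130. Book value $9,765.

$11,130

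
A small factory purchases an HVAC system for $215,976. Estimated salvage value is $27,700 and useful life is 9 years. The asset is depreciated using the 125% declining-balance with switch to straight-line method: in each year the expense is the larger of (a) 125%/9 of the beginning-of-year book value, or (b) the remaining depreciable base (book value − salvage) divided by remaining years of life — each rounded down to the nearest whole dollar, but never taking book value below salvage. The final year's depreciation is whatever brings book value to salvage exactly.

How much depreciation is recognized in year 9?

Depreciable base = $215,976 − $27,700 = $188,276.
Year 1: DB = ⌊$215,976 × 125%/9⌋ = $29,996; SL = ⌊$188,276/9⌋ = $20,919 → take DB $29,996. Book value $185,980.
Year 2: DB = ⌊$185,980 × 125%/9⌋ = $25,830; SL = ⌊$158,280/8⌋ = $19,785 → take DB $25,830. Book value $160,150.
Year 3: DB = ⌊$160,150 × 125%/9⌋ = $22,243; SL = ⌊$132,450/7⌋ = $18,921 → take DB $22,243. Book value $137,907.
Year 4: DB = ⌊$137,907 × 125%/9⌋ = $19,153; SL = ⌊$110,207/6⌋ = $18,367 → take DB $19,153. Book value $118,754.
Year 5: DB = ⌊$118,754 × 125%/9⌋ = $16,493; SL = ⌊$91,054/5⌋ = $18,210 → take SL $18,210. Book value $100,544.
Year 6: DB = ⌊$100,544 × 125%/9⌋ = $13,964; SL = ⌊$72,844/4⌋ = $18,211 → take SL $18,211. Book value $82,333.
Year 7: DB = ⌊$82,333 × 125%/9⌋ = $11,435; SL = ⌊$54,633/3⌋ = $18,211 → take SL $18,211. Book value $64,122.
Year 8: DB = ⌊$64,122 × 125%/9⌋ = $8,905; SL = ⌊$36,422/2⌋ = $18,211 → take SL $18,211. Book value $45,911.
Year 9 (final): $45,911 − $27,700 = $18,211. Book value $27,700.

$18,211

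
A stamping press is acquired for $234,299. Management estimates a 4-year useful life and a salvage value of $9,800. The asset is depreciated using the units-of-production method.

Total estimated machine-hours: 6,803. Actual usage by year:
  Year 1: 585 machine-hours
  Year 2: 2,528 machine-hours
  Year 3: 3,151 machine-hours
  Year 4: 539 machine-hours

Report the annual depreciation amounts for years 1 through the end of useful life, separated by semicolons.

Depreciable base = $234,299 − $9,800 = $224,499.
Rate = $224,499 / 6,803 machine-hours = $33 per machine-hour.
Year 1: 585 × $33 = $19,305. Book value $214,994.
Year 2: 2,528 × $33 = $83,424. Book value $131,570.
Year 3: 3,151 × $33 = $103,983. Book value $27,587.
Year 4: 539 × $33 = $17,787. Book value $9,800.

$19,305; $83,424; $103,983; $17,787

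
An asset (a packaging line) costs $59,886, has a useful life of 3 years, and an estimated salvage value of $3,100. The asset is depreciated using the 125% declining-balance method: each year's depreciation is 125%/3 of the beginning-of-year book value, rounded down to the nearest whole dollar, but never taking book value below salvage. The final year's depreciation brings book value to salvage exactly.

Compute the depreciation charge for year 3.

Depreciable base = $59,886 − $3,100 = $56,786.
Year 1: ⌊$59,886 × 125%/3⌋ = $24,952. Book value $34,934.
Year 2: ⌊$34,934 × 125%/3⌋ = $14,555. Book value $20,379.
Year 3 (final): $20,379 − $3,100 = $17,279. Book value $3,100.

$17,279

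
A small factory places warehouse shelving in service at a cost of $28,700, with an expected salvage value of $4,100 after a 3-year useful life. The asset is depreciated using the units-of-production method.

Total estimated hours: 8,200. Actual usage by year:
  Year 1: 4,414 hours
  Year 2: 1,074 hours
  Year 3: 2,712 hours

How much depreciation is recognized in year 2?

Depreciable base = $28,700 − $4,100 = $24,600.
Rate = $24,600 / 8,200 hours = $3 per hour.
Year 1: 4,414 × $3 = $13,242. Book value $15,458.
Year 2: 1,074 × $3 = $3,222. Book value $12,236.

$3,222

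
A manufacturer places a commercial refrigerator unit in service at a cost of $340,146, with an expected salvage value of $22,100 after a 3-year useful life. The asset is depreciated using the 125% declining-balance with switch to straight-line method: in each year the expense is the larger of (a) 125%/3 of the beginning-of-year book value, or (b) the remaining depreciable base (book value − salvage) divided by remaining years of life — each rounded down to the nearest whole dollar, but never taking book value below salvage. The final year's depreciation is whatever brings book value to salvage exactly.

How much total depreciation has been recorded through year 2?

$229,886

Depreciable base = $340,146 − $22,100 = $318,046.
Year 1: DB = ⌊$340,146 × 125%/3⌋ = $141,727; SL = ⌊$318,046/3⌋ = $106,015 → take DB $141,727. Book value $198,419.
Year 2: DB = ⌊$198,419 × 125%/3⌋ = $82,674; SL = ⌊$176,319/2⌋ = $88,159 → take SL $88,159. Book value $110,260.
Accumulated through year 2 = $340,146 − $110,260 = $229,886.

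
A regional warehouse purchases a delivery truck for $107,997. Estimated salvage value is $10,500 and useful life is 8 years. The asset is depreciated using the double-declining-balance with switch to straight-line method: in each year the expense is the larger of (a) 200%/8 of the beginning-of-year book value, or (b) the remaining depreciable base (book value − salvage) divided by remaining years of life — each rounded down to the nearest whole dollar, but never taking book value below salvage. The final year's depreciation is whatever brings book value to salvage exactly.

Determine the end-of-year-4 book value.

Depreciable base = $107,997 − $10,500 = $97,497.
Year 1: DB = ⌊$107,997 × 200%/8⌋ = $26,999; SL = ⌊$97,497/8⌋ = $12,187 → take DB $26,999. Book value $80,998.
Year 2: DB = ⌊$80,998 × 200%/8⌋ = $20,249; SL = ⌊$70,498/7⌋ = $10,071 → take DB $20,249. Book value $60,749.
Year 3: DB = ⌊$60,749 × 200%/8⌋ = $15,187; SL = ⌊$50,249/6⌋ = $8,374 → take DB $15,187. Book value $45,562.
Year 4: DB = ⌊$45,562 × 200%/8⌋ = $11,390; SL = ⌊$35,062/5⌋ = $7,012 → take DB $11,390. Book value $34,172.

$34,172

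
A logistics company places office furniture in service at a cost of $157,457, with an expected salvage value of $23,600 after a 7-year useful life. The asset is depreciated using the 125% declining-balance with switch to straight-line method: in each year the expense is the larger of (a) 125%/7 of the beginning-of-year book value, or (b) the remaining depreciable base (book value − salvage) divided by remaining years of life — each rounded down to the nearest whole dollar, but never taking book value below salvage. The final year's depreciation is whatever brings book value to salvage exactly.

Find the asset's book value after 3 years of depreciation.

Depreciable base = $157,457 − $23,600 = $133,857.
Year 1: DB = ⌊$157,457 × 125%/7⌋ = $28,117; SL = ⌊$133,857/7⌋ = $19,122 → take DB $28,117. Book value $129,340.
Year 2: DB = ⌊$129,340 × 125%/7⌋ = $23,096; SL = ⌊$105,740/6⌋ = $17,623 → take DB $23,096. Book value $106,244.
Year 3: DB = ⌊$106,244 × 125%/7⌋ = $18,972; SL = ⌊$82,644/5⌋ = $16,528 → take DB $18,972. Book value $87,272.

$87,272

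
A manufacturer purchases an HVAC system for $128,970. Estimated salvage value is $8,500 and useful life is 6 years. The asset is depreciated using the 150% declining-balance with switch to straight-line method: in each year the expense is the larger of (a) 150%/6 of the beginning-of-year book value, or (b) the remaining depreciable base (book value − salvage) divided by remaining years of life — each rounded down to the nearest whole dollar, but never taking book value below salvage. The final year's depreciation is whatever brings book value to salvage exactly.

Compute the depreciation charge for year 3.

Depreciable base = $128,970 − $8,500 = $120,470.
Year 1: DB = ⌊$128,970 × 150%/6⌋ = $32,242; SL = ⌊$120,470/6⌋ = $20,078 → take DB $32,242. Book value $96,728.
Year 2: DB = ⌊$96,728 × 150%/6⌋ = $24,182; SL = ⌊$88,228/5⌋ = $17,645 → take DB $24,182. Book value $72,546.
Year 3: DB = ⌊$72,546 × 150%/6⌋ = $18,136; SL = ⌊$64,046/4⌋ = $16,011 → take DB $18,136. Book value $54,410.

$18,136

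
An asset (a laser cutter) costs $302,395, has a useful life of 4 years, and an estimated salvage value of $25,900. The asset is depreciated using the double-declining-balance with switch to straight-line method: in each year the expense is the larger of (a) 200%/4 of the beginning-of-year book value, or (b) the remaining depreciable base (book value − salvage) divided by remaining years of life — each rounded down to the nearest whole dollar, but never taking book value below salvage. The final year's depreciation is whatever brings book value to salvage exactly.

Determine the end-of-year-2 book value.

Depreciable base = $302,395 − $25,900 = $276,495.
Year 1: DB = ⌊$302,395 × 200%/4⌋ = $151,197; SL = ⌊$276,495/4⌋ = $69,123 → take DB $151,197. Book value $151,198.
Year 2: DB = ⌊$151,198 × 200%/4⌋ = $75,599; SL = ⌊$125,298/3⌋ = $41,766 → take DB $75,599. Book value $75,599.

$75,599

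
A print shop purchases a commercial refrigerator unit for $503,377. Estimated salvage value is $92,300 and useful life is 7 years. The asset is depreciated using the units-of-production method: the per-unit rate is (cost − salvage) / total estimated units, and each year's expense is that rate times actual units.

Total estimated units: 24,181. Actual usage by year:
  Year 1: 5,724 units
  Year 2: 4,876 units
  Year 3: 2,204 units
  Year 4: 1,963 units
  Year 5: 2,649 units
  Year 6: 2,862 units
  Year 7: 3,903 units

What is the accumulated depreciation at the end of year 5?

$296,072

Depreciable base = $503,377 − $92,300 = $411,077.
Rate = $411,077 / 24,181 units = $17 per unit.
Year 1: 5,724 × $17 = $97,308. Book value $406,069.
Year 2: 4,876 × $17 = $82,892. Book value $323,177.
Year 3: 2,204 × $17 = $37,468. Book value $285,709.
Year 4: 1,963 × $17 = $33,371. Book value $252,338.
Year 5: 2,649 × $17 = $45,033. Book value $207,305.
Accumulated through year 5 = $503,377 − $207,305 = $296,072.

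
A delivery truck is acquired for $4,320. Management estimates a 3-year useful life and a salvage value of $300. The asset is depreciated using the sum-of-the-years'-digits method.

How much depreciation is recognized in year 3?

Depreciable base = $4,320 − $300 = $4,020.
Sum of the years' digits = 3+2+1 = 6.
Year 1: $4,020 × 3/6 = $2,010. Book value $2,310.
Year 2: $4,020 × 2/6 = $1,340. Book value $970.
Year 3: $4,020 × 1/6 = $670. Book value $300.

$670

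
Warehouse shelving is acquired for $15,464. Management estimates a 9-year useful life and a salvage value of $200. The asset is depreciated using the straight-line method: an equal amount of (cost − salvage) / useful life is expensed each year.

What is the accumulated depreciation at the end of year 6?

Depreciable base = $15,464 − $200 = $15,264.
Annual expense = $15,264 / 9 = $1,696.
End of year 1: book value $13,768.
End of year 2: book value $12,072.
End of year 3: book value $10,376.
End of year 4: book value $8,680.
End of year 5: book value $6,984.
End of year 6: book value $5,288.
Accumulated through year 6 = $15,464 − $5,288 = $10,176.

$10,176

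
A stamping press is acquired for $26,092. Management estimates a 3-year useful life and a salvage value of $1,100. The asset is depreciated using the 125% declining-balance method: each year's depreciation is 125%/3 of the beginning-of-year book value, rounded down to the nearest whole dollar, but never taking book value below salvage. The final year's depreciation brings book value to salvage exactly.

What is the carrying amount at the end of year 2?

Depreciable base = $26,092 − $1,100 = $24,992.
Year 1: ⌊$26,092 × 125%/3⌋ = $10,871. Book value $15,221.
Year 2: ⌊$15,221 × 125%/3⌋ = $6,342. Book value $8,879.

$8,879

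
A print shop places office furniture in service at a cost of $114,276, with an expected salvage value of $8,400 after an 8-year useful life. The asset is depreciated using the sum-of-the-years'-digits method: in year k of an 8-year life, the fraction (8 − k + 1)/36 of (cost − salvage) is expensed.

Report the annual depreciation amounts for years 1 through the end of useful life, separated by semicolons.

$23,528; $20,587; $17,646; $14,705; $11,764; $8,823; $5,882; $2,941

Depreciable base = $114,276 − $8,400 = $105,876.
Sum of the years' digits = 8+7+6+5+4+3+2+1 = 36.
Year 1: $105,876 × 8/36 = $23,528. Book value $90,748.
Year 2: $105,876 × 7/36 = $20,587. Book value $70,161.
Year 3: $105,876 × 6/36 = $17,646. Book value $52,515.
Year 4: $105,876 × 5/36 = $14,705. Book value $37,810.
Year 5: $105,876 × 4/36 = $11,764. Book value $26,046.
Year 6: $105,876 × 3/36 = $8,823. Book value $17,223.
Year 7: $105,876 × 2/36 = $5,882. Book value $11,341.
Year 8: $105,876 × 1/36 = $2,941. Book value $8,400.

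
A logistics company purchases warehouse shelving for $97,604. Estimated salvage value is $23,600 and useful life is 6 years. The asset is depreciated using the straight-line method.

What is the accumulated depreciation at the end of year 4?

$49,336

Depreciable base = $97,604 − $23,600 = $74,004.
Annual expense = $74,004 / 6 = $12,334.
End of year 1: book value $85,270.
End of year 2: book value $72,936.
End of year 3: book value $60,602.
End of year 4: book value $48,268.
Accumulated through year 4 = $97,604 − $48,268 = $49,336.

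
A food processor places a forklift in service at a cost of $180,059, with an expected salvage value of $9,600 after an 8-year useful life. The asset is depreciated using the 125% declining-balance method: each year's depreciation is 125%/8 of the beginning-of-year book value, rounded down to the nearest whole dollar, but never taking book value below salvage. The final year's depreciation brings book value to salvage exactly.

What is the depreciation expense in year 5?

$14,259

Depreciable base = $180,059 − $9,600 = $170,459.
Year 1: ⌊$180,059 × 125%/8⌋ = $28,134. Book value $151,925.
Year 2: ⌊$151,925 × 125%/8⌋ = $23,738. Book value $128,187.
Year 3: ⌊$128,187 × 125%/8⌋ = $20,029. Book value $108,158.
Year 4: ⌊$108,158 × 125%/8⌋ = $16,899. Book value $91,259.
Year 5: ⌊$91,259 × 125%/8⌋ = $14,259. Book value $77,000.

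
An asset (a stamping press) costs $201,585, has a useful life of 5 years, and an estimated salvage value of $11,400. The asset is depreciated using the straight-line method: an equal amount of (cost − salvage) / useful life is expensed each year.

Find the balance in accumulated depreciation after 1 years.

$38,037

Depreciable base = $201,585 − $11,400 = $190,185.
Annual expense = $190,185 / 5 = $38,037.
End of year 1: book value $163,548.
Accumulated through year 1 = $201,585 − $163,548 = $38,037.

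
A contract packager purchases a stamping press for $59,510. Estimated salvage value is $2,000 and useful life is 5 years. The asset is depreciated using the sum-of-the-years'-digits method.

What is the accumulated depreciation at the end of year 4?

Depreciable base = $59,510 − $2,000 = $57,510.
Sum of the years' digits = 5+4+3+2+1 = 15.
Year 1: $57,510 × 5/15 = $19,170. Book value $40,340.
Year 2: $57,510 × 4/15 = $15,336. Book value $25,004.
Year 3: $57,510 × 3/15 = $11,502. Book value $13,502.
Year 4: $57,510 × 2/15 = $7,668. Book value $5,834.
Accumulated through year 4 = $59,510 − $5,834 = $53,676.

$53,676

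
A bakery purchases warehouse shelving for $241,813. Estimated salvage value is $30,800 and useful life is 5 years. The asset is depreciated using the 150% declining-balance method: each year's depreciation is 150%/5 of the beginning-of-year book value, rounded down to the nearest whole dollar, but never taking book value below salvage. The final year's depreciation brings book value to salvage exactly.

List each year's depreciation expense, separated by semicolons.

Depreciable base = $241,813 − $30,800 = $211,013.
Year 1: ⌊$241,813 × 150%/5⌋ = $72,543. Book value $169,270.
Year 2: ⌊$169,270 × 150%/5⌋ = $50,781. Book value $118,489.
Year 3: ⌊$118,489 × 150%/5⌋ = $35,546. Book value $82,943.
Year 4: ⌊$82,943 × 150%/5⌋ = $24,882. Book value $58,061.
Year 5 (final): $58,061 − $30,800 = $27,261. Book value $30,800.

$72,543; $50,781; $35,546; $24,882; $27,261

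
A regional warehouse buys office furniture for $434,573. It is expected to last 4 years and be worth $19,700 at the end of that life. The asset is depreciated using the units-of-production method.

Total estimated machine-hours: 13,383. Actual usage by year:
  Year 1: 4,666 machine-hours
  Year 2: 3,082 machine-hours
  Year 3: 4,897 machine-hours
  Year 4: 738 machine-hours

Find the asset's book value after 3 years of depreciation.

$42,578

Depreciable base = $434,573 − $19,700 = $414,873.
Rate = $414,873 / 13,383 machine-hours = $31 per machine-hour.
Year 1: 4,666 × $31 = $144,646. Book value $289,927.
Year 2: 3,082 × $31 = $95,542. Book value $194,385.
Year 3: 4,897 × $31 = $151,807. Book value $42,578.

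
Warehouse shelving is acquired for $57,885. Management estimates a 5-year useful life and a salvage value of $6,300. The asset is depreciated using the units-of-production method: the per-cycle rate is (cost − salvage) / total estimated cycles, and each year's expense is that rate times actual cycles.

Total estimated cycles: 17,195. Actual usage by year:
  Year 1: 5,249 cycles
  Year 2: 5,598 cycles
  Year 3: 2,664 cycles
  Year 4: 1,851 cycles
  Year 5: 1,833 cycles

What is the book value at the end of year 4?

$11,799

Depreciable base = $57,885 − $6,300 = $51,585.
Rate = $51,585 / 17,195 cycles = $3 per cycle.
Year 1: 5,249 × $3 = $15,747. Book value $42,138.
Year 2: 5,598 × $3 = $16,794. Book value $25,344.
Year 3: 2,664 × $3 = $7,992. Book value $17,352.
Year 4: 1,851 × $3 = $5,553. Book value $11,799.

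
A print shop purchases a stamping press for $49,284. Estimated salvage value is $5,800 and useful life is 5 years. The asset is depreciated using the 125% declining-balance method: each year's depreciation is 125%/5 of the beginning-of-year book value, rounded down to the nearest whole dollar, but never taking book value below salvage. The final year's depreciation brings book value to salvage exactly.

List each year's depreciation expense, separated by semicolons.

$12,321; $9,240; $6,930; $5,198; $9,795

Depreciable base = $49,284 − $5,800 = $43,484.
Year 1: ⌊$49,284 × 125%/5⌋ = $12,321. Book value $36,963.
Year 2: ⌊$36,963 × 125%/5⌋ = $9,240. Book value $27,723.
Year 3: ⌊$27,723 × 125%/5⌋ = $6,930. Book value $20,793.
Year 4: ⌊$20,793 × 125%/5⌋ = $5,198. Book value $15,595.
Year 5 (final): $15,595 − $5,800 = $9,795. Book value $5,800.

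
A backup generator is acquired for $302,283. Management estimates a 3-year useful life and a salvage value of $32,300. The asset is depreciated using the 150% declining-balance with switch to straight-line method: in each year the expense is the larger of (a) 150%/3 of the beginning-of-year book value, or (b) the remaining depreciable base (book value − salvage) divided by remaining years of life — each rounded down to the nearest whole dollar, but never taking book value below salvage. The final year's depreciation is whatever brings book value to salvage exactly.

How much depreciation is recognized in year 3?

$43,271

Depreciable base = $302,283 − $32,300 = $269,983.
Year 1: DB = ⌊$302,283 × 150%/3⌋ = $151,141; SL = ⌊$269,983/3⌋ = $89,994 → take DB $151,141. Book value $151,142.
Year 2: DB = ⌊$151,142 × 150%/3⌋ = $75,571; SL = ⌊$118,842/2⌋ = $59,421 → take DB $75,571. Book value $75,571.
Year 3 (final): $75,571 − $32,300 = $43,271. Book value $32,300.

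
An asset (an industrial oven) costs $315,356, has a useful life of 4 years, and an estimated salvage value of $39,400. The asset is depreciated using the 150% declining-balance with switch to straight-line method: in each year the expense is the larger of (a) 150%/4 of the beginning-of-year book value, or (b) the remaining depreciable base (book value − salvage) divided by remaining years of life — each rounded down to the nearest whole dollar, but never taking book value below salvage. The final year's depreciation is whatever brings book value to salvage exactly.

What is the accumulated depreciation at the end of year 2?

$192,169

Depreciable base = $315,356 − $39,400 = $275,956.
Year 1: DB = ⌊$315,356 × 150%/4⌋ = $118,258; SL = ⌊$275,956/4⌋ = $68,989 → take DB $118,258. Book value $197,098.
Year 2: DB = ⌊$197,098 × 150%/4⌋ = $73,911; SL = ⌊$157,698/3⌋ = $52,566 → take DB $73,911. Book value $123,187.
Accumulated through year 2 = $315,356 − $123,187 = $192,169.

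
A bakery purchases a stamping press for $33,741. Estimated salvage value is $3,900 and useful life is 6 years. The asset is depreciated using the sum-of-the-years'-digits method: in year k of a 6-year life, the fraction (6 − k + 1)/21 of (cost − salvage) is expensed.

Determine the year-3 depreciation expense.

$5,684

Depreciable base = $33,741 − $3,900 = $29,841.
Sum of the years' digits = 6+5+4+3+2+1 = 21.
Year 1: $29,841 × 6/21 = $8,526. Book value $25,215.
Year 2: $29,841 × 5/21 = $7,105. Book value $18,110.
Year 3: $29,841 × 4/21 = $5,684. Book value $12,426.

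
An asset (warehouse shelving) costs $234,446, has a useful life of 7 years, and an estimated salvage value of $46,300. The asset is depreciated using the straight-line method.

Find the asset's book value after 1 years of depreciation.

$207,568

Depreciable base = $234,446 − $46,300 = $188,146.
Annual expense = $188,146 / 7 = $26,878.
End of year 1: book value $207,568.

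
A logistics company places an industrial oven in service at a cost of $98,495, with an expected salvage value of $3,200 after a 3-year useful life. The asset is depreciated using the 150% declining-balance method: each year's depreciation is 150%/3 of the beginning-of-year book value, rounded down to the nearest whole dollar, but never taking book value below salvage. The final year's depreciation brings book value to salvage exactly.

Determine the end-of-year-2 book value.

$24,624

Depreciable base = $98,495 − $3,200 = $95,295.
Year 1: ⌊$98,495 × 150%/3⌋ = $49,247. Book value $49,248.
Year 2: ⌊$49,248 × 150%/3⌋ = $24,624. Book value $24,624.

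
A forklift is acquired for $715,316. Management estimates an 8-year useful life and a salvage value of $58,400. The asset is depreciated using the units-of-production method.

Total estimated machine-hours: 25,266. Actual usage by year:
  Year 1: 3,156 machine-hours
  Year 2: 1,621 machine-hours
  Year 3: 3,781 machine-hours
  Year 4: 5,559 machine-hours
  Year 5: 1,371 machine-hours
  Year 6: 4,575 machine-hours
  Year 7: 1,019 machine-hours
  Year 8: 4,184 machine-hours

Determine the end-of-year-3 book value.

Depreciable base = $715,316 − $58,400 = $656,916.
Rate = $656,916 / 25,266 machine-hours = $26 per machine-hour.
Year 1: 3,156 × $26 = $82,056. Book value $633,260.
Year 2: 1,621 × $26 = $42,146. Book value $591,114.
Year 3: 3,781 × $26 = $98,306. Book value $492,808.

$492,808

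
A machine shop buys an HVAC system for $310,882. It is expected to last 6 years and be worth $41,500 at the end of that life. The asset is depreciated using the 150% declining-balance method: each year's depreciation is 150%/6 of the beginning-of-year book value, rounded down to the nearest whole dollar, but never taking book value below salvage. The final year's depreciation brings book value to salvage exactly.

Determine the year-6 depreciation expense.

$32,275

Depreciable base = $310,882 − $41,500 = $269,382.
Year 1: ⌊$310,882 × 150%/6⌋ = $77,720. Book value $233,162.
Year 2: ⌊$233,162 × 150%/6⌋ = $58,290. Book value $174,872.
Year 3: ⌊$174,872 × 150%/6⌋ = $43,718. Book value $131,154.
Year 4: ⌊$131,154 × 150%/6⌋ = $32,788. Book value $98,366.
Year 5: ⌊$98,366 × 150%/6⌋ = $24,591. Book value $73,775.
Year 6 (final): $73,775 − $41,500 = $32,275. Book value $41,500.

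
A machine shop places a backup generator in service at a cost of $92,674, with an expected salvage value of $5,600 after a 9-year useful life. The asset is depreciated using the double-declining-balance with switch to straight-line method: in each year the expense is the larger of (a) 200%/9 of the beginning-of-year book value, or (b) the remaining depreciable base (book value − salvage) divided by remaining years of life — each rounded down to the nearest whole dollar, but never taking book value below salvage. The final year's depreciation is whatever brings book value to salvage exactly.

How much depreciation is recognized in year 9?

$4,973

Depreciable base = $92,674 − $5,600 = $87,074.
Year 1: DB = ⌊$92,674 × 200%/9⌋ = $20,594; SL = ⌊$87,074/9⌋ = $9,674 → take DB $20,594. Book value $72,080.
Year 2: DB = ⌊$72,080 × 200%/9⌋ = $16,017; SL = ⌊$66,480/8⌋ = $8,310 → take DB $16,017. Book value $56,063.
Year 3: DB = ⌊$56,063 × 200%/9⌋ = $12,458; SL = ⌊$50,463/7⌋ = $7,209 → take DB $12,458. Book value $43,605.
Year 4: DB = ⌊$43,605 × 200%/9⌋ = $9,690; SL = ⌊$38,005/6⌋ = $6,334 → take DB $9,690. Book value $33,915.
Year 5: DB = ⌊$33,915 × 200%/9⌋ = $7,536; SL = ⌊$28,315/5⌋ = $5,663 → take DB $7,536. Book value $26,379.
Year 6: DB = ⌊$26,379 × 200%/9⌋ = $5,862; SL = ⌊$20,779/4⌋ = $5,194 → take DB $5,862. Book value $20,517.
Year 7: DB = ⌊$20,517 × 200%/9⌋ = $4,559; SL = ⌊$14,917/3⌋ = $4,972 → take SL $4,972. Book value $15,545.
Year 8: DB = ⌊$15,545 × 200%/9⌋ = $3,454; SL = ⌊$9,945/2⌋ = $4,972 → take SL $4,972. Book value $10,573.
Year 9 (final): $10,573 − $5,600 = $4,973. Book value $5,600.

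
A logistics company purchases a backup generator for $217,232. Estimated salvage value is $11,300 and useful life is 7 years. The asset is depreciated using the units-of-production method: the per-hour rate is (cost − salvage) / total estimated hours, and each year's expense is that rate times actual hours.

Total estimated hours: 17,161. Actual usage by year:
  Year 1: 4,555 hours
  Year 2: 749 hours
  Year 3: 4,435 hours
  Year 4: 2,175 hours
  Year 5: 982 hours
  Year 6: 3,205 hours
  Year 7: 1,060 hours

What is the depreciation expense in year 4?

$26,100

Depreciable base = $217,232 − $11,300 = $205,932.
Rate = $205,932 / 17,161 hours = $12 per hour.
Year 1: 4,555 × $12 = $54,660. Book value $162,572.
Year 2: 749 × $12 = $8,988. Book value $153,584.
Year 3: 4,435 × $12 = $53,220. Book value $100,364.
Year 4: 2,175 × $12 = $26,100. Book value $74,264.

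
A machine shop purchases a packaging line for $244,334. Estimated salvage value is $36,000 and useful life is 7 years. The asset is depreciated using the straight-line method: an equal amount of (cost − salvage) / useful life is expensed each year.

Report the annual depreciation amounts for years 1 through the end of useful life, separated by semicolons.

Depreciable base = $244,334 − $36,000 = $208,334.
Annual expense = $208,334 / 7 = $29,762.
End of year 1: book value $214,572.
End of year 2: book value $184,810.
End of year 3: book value $155,048.
End of year 4: book value $125,286.
End of year 5: book value $95,524.
End of year 6: book value $65,762.
End of year 7: book value $36,000.

$29,762; $29,762; $29,762; $29,762; $29,762; $29,762; $29,762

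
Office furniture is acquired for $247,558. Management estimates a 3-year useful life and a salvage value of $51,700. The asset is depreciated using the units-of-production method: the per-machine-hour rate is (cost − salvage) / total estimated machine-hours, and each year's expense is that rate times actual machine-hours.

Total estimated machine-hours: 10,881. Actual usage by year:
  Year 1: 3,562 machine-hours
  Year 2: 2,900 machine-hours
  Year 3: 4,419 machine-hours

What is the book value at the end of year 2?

$131,242

Depreciable base = $247,558 − $51,700 = $195,858.
Rate = $195,858 / 10,881 machine-hours = $18 per machine-hour.
Year 1: 3,562 × $18 = $64,116. Book value $183,442.
Year 2: 2,900 × $18 = $52,200. Book value $131,242.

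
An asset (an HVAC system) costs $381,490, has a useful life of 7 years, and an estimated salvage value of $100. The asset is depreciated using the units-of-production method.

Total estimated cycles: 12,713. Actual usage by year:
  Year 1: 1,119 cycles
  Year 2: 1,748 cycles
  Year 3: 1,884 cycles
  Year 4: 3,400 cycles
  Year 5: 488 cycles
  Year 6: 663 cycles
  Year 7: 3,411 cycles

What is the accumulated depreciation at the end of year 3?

$142,530

Depreciable base = $381,490 − $100 = $381,390.
Rate = $381,390 / 12,713 cycles = $30 per cycle.
Year 1: 1,119 × $30 = $33,570. Book value $347,920.
Year 2: 1,748 × $30 = $52,440. Book value $295,480.
Year 3: 1,884 × $30 = $56,520. Book value $238,960.
Accumulated through year 3 = $381,490 − $238,960 = $142,530.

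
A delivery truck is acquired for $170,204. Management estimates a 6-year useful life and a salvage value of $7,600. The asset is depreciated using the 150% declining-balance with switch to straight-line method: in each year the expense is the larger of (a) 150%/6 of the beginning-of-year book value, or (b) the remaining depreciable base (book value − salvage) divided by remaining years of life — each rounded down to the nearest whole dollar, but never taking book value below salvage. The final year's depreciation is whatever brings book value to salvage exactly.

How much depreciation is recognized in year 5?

Depreciable base = $170,204 − $7,600 = $162,604.
Year 1: DB = ⌊$170,204 × 150%/6⌋ = $42,551; SL = ⌊$162,604/6⌋ = $27,100 → take DB $42,551. Book value $127,653.
Year 2: DB = ⌊$127,653 × 150%/6⌋ = $31,913; SL = ⌊$120,053/5⌋ = $24,010 → take DB $31,913. Book value $95,740.
Year 3: DB = ⌊$95,740 × 150%/6⌋ = $23,935; SL = ⌊$88,140/4⌋ = $22,035 → take DB $23,935. Book value $71,805.
Year 4: DB = ⌊$71,805 × 150%/6⌋ = $17,951; SL = ⌊$64,205/3⌋ = $21,401 → take SL $21,401. Book value $50,404.
Year 5: DB = ⌊$50,404 × 150%/6⌋ = $12,601; SL = ⌊$42,804/2⌋ = $21,402 → take SL $21,402. Book value $29,002.

$21,402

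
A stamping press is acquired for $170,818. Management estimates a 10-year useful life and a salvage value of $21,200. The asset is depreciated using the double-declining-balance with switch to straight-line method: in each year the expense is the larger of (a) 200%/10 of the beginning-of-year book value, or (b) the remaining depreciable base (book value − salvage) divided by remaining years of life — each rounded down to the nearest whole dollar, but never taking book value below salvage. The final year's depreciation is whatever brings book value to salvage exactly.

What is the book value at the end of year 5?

Depreciable base = $170,818 − $21,200 = $149,618.
Year 1: DB = ⌊$170,818 × 200%/10⌋ = $34,163; SL = ⌊$149,618/10⌋ = $14,961 → take DB $34,163. Book value $136,655.
Year 2: DB = ⌊$136,655 × 200%/10⌋ = $27,331; SL = ⌊$115,455/9⌋ = $12,828 → take DB $27,331. Book value $109,324.
Year 3: DB = ⌊$109,324 × 200%/10⌋ = $21,864; SL = ⌊$88,124/8⌋ = $11,015 → take DB $21,864. Book value $87,460.
Year 4: DB = ⌊$87,460 × 200%/10⌋ = $17,492; SL = ⌊$66,260/7⌋ = $9,465 → take DB $17,492. Book value $69,968.
Year 5: DB = ⌊$69,968 × 200%/10⌋ = $13,993; SL = ⌊$48,768/6⌋ = $8,128 → take DB $13,993. Book value $55,975.

$55,975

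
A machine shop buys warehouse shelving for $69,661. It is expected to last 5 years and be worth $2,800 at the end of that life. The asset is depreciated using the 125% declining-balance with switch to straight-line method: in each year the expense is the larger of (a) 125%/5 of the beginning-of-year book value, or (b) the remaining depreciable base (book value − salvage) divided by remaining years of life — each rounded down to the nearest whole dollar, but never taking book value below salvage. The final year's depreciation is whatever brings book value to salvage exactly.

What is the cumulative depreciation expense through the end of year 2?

Depreciable base = $69,661 − $2,800 = $66,861.
Year 1: DB = ⌊$69,661 × 125%/5⌋ = $17,415; SL = ⌊$66,861/5⌋ = $13,372 → take DB $17,415. Book value $52,246.
Year 2: DB = ⌊$52,246 × 125%/5⌋ = $13,061; SL = ⌊$49,446/4⌋ = $12,361 → take DB $13,061. Book value $39,185.
Accumulated through year 2 = $69,661 − $39,185 = $30,476.

$30,476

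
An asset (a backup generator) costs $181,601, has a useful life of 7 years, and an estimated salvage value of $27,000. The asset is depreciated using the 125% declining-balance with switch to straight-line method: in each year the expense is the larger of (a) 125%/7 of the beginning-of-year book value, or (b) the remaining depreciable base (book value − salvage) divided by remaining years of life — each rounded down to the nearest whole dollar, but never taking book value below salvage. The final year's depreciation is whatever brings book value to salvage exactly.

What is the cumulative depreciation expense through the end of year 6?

$136,187

Depreciable base = $181,601 − $27,000 = $154,601.
Year 1: DB = ⌊$181,601 × 125%/7⌋ = $32,428; SL = ⌊$154,601/7⌋ = $22,085 → take DB $32,428. Book value $149,173.
Year 2: DB = ⌊$149,173 × 125%/7⌋ = $26,638; SL = ⌊$122,173/6⌋ = $20,362 → take DB $26,638. Book value $122,535.
Year 3: DB = ⌊$122,535 × 125%/7⌋ = $21,881; SL = ⌊$95,535/5⌋ = $19,107 → take DB $21,881. Book value $100,654.
Year 4: DB = ⌊$100,654 × 125%/7⌋ = $17,973; SL = ⌊$73,654/4⌋ = $18,413 → take SL $18,413. Book value $82,241.
Year 5: DB = ⌊$82,241 × 125%/7⌋ = $14,685; SL = ⌊$55,241/3⌋ = $18,413 → take SL $18,413. Book value $63,828.
Year 6: DB = ⌊$63,828 × 125%/7⌋ = $11,397; SL = ⌊$36,828/2⌋ = $18,414 → take SL $18,414. Book value $45,414.
Accumulated through year 6 = $181,601 − $45,414 = $136,187.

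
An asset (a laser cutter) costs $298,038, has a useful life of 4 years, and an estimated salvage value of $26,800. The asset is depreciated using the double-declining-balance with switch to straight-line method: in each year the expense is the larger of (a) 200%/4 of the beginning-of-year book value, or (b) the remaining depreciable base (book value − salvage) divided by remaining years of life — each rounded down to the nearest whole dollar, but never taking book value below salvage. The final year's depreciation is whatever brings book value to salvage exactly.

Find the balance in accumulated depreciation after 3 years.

Depreciable base = $298,038 − $26,800 = $271,238.
Year 1: DB = ⌊$298,038 × 200%/4⌋ = $149,019; SL = ⌊$271,238/4⌋ = $67,809 → take DB $149,019. Book value $149,019.
Year 2: DB = ⌊$149,019 × 200%/4⌋ = $74,509; SL = ⌊$122,219/3⌋ = $40,739 → take DB $74,509. Book value $74,510.
Year 3: DB = ⌊$74,510 × 200%/4⌋ = $37,255; SL = ⌊$47,710/2⌋ = $23,855 → take DB $37,255. Book value $37,255.
Accumulated through year 3 = $298,038 − $37,255 = $260,783.

$260,783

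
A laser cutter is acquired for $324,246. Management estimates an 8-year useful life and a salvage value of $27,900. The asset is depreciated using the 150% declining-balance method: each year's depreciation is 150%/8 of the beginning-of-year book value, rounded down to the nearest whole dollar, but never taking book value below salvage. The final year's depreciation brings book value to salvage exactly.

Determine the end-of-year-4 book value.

$141,310

Depreciable base = $324,246 − $27,900 = $296,346.
Year 1: ⌊$324,246 × 150%/8⌋ = $60,796. Book value $263,450.
Year 2: ⌊$263,450 × 150%/8⌋ = $49,396. Book value $214,054.
Year 3: ⌊$214,054 × 150%/8⌋ = $40,135. Book value $173,919.
Year 4: ⌊$173,919 × 150%/8⌋ = $32,609. Book value $141,310.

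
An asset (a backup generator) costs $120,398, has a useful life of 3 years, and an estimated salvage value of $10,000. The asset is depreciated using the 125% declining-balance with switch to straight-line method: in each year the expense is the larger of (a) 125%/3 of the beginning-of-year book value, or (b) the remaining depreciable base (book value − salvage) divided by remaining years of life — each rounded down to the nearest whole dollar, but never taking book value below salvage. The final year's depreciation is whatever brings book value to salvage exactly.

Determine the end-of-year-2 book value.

$40,117

Depreciable base = $120,398 − $10,000 = $110,398.
Year 1: DB = ⌊$120,398 × 125%/3⌋ = $50,165; SL = ⌊$110,398/3⌋ = $36,799 → take DB $50,165. Book value $70,233.
Year 2: DB = ⌊$70,233 × 125%/3⌋ = $29,263; SL = ⌊$60,233/2⌋ = $30,116 → take SL $30,116. Book value $40,117.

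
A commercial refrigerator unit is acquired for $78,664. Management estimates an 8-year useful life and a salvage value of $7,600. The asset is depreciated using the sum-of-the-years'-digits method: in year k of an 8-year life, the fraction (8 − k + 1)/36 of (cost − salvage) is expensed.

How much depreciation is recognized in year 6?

$5,922

Depreciable base = $78,664 − $7,600 = $71,064.
Sum of the years' digits = 8+7+6+5+4+3+2+1 = 36.
Year 1: $71,064 × 8/36 = $15,792. Book value $62,872.
Year 2: $71,064 × 7/36 = $13,818. Book value $49,054.
Year 3: $71,064 × 6/36 = $11,844. Book value $37,210.
Year 4: $71,064 × 5/36 = $9,870. Book value $27,340.
Year 5: $71,064 × 4/36 = $7,896. Book value $19,444.
Year 6: $71,064 × 3/36 = $5,922. Book value $13,522.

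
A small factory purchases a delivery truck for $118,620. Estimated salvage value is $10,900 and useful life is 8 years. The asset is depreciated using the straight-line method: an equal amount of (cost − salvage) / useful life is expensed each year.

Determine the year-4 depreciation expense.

$13,465

Depreciable base = $118,620 − $10,900 = $107,720.
Annual expense = $107,720 / 8 = $13,465.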